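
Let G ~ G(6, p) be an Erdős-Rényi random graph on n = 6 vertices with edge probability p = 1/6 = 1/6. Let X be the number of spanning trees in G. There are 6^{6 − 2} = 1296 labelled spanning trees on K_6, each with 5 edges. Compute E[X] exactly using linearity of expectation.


K_6 has 6^{6 − 2} = 1296 labelled spanning trees.
For each such spanning tree H, let X_H = 1 if all 5 edges of H are present in G. Then P[X_H = 1] = p^{5} = (1/6)^{5} = 1/7776.
Summing the indicators: E[X] = Σ_H E[X_H] = 1296 · p^{5} = 1296 · 1/7776 = 1/6.
Numerically: E[X] ≈ 0.167.

E[X] = 1296 · (1/6)^{5} = 1/6 ≈ 0.167.


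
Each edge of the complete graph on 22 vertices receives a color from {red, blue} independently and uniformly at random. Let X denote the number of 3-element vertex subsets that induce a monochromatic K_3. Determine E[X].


Let X = Σ_S X_S over the C(22, 3) = 1540 subsets S of size 3, where X_S = 1 if the K_3 on S is monochromatic.
For a fixed S, the K_3 on S has C(3, 2) = 3 edges. P[all 3 edges red] = (1/2)^3, and likewise for blue, so P[monochromatic] = 2·(1/2)^3 = 2^{1 − 3} = 1/4.
Summing: E[X] = C(22, 3) · 2^{1 − 3} = 1540 · 1/4 = 385.
Numerically: E[X] ≈ 385.000.

E[X] = C(22,3)·2^(1−C(3,2)) = 385 ≈ 385.000.


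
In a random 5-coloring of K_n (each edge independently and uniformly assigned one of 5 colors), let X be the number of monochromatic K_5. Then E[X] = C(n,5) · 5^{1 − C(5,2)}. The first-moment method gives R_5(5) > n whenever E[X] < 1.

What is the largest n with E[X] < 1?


We need C(n, 5) · 5^{1 − 10} < 1, i.e. C(n, 5) < 5^{10 − 1} = 1953125.
Check values of n near the boundary:
  n = 46: C(46, 5) = 1370754; 1370754 < 1953125? YES
  n = 47: C(47, 5) = 1533939; 1533939 < 1953125? YES
  n = 48: C(48, 5) = 1712304; 1712304 < 1953125? YES
  n = 49: C(49, 5) = 1906884; 1906884 < 1953125? YES
  n = 50: C(50, 5) = 2118760; 2118760 < 1953125? NO
  n = 51: C(51, 5) = 2349060; 2349060 < 1953125? NO
  n = 52: C(52, 5) = 2598960; 2598960 < 1953125? NO
The largest n with C(n, 5) < 1953125 is n = 49 (where E[X] = 1906884/1953125 ≈ 0.9763). Hence R_5(5) > 49, i.e. R_5(5) ≥ 50.

Largest n = 49; hence R_5(5) > 49.


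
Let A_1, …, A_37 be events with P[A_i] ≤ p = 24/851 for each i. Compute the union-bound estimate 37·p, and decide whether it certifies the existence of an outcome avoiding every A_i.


Union bound: P[∪_{i=1}^{37} A_i] ≤ Σ_i P[A_i] ≤ 37·p = 37·(24/851) = 24/23.
Numerically: 24/23 ≈ 1.0435.
Is 24/23 < 1? NO.
Since the bound 24/23 is ≥ 1, the union bound is uninformative here; it does NOT by itself certify existence.

37·p = 24/23 ≈ 1.0435; existence NOT certified by the union bound.


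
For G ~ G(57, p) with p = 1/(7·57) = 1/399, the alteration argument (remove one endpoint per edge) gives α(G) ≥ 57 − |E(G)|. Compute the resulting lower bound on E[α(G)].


E[|E(G)|] = C(57, 2)·p = 1596 · (1/399) = 4.
E[α(G)] ≥ n − E[|E(G)|] = 57 − 4 = 53.
Numerically: ≈ 53.000.
(This is only a lower bound; the true E[α(G)] may be larger.)

E[α(G)] ≥ 53 ≈ 53.000.


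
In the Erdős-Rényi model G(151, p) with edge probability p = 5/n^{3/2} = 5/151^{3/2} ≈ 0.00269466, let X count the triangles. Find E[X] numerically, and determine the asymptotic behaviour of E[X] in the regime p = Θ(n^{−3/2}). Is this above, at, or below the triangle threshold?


Number of potential triangles: C(151, 3) = 562475.
Each occurs with probability p³ ≈ (0.00269466)³ ≈ 1.95665272e-08.
By linearity: E[X] = C(151, 3)·p³ ≈ 562475 · 1.95665272e-08 ≈ 0.011006.
Since α = 3/2 > 1, p = c/n^{3/2} = o(1/n) is below the triangle threshold p ~ 1/n. Asymptotically E[X] ~ (c³/6)·n^{3(1−α)} = (5³/6)·n^{-1.5} → 0, so by Markov's inequality G has no triangles w.h.p.

E[X] ≈ 0.011006; in regime p = Θ(1/n^{3/2}) E[X] tends to 0 (below the triangle threshold p ~ 1/n).


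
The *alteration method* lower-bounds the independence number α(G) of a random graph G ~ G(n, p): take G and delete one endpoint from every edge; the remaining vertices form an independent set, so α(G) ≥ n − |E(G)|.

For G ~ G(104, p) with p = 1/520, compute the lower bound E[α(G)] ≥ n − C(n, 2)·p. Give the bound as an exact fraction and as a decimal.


E[|E(G)|] = C(104, 2)·p = 5356 · (1/520) = 103/10.
E[α(G)] ≥ n − E[|E(G)|] = 104 − 103/10 = 937/10.
Numerically: ≈ 93.70000.
(This is only a lower bound; the true E[α(G)] may be larger.)

E[α(G)] ≥ 937/10 ≈ 93.70000.


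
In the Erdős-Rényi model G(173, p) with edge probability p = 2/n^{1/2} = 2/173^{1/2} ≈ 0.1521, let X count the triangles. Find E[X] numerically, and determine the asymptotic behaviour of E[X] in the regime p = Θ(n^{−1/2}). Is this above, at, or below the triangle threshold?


Number of potential triangles: C(173, 3) = 848046.
Each occurs with probability p³ ≈ (0.1521)³ ≈ 3.515773e-03.
By linearity: E[X] = C(173, 3)·p³ ≈ 848046 · 3.515773e-03 ≈ 2981.5373.
Since α = 1/2 < 1, p = c/n^{1/2} ≫ 1/n is above the triangle threshold p ~ 1/n. Asymptotically E[X] ~ (c³/6)·n^{3(1−α)} = (2³/6)·n^{1.5} → ∞; triangles are abundant w.h.p.

E[X] ≈ 2981.5373; in regime p = Θ(1/n^{1/2}) E[X] diverges (above the triangle threshold p ~ 1/n).


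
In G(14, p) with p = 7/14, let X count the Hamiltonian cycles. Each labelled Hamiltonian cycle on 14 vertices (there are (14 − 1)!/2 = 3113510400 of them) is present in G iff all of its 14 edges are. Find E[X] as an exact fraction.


K_14 has (14 − 1)!/2 = 3113510400 labelled Hamiltonian cycles.
For each such Hamiltonian cycle H, let X_H = 1 if all 14 edges of H are present in G. Then P[X_H = 1] = p^{14} = (1/2)^{14} = 1/16384.
Summing the indicators: E[X] = Σ_H E[X_H] = 3113510400 · p^{14} = 3113510400 · 1/16384 = 6081075/32.
Numerically: E[X] ≈ 1.9e+05.

E[X] = 3113510400 · (1/2)^{14} = 6081075/32 ≈ 1.9e+05.


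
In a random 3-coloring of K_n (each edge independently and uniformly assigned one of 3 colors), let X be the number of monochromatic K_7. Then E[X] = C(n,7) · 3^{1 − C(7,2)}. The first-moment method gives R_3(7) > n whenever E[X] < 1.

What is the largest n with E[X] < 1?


We need C(n, 7) · 3^{1 − 21} < 1, i.e. C(n, 7) < 3^{21 − 1} = 3486784401.
Check values of n near the boundary:
  n = 77: C(77, 7) = 2404808340; 2404808340 < 3486784401? YES
  n = 78: C(78, 7) = 2641902120; 2641902120 < 3486784401? YES
  n = 79: C(79, 7) = 2898753715; 2898753715 < 3486784401? YES
  n = 80: C(80, 7) = 3176716400; 3176716400 < 3486784401? YES
  n = 81: C(81, 7) = 3477216600; 3477216600 < 3486784401? YES
  n = 82: C(82, 7) = 3801756816; 3801756816 < 3486784401? NO
The largest n with C(n, 7) < 3486784401 is n = 81 (where E[X] = 42928600/43046721 ≈ 0.9973). Hence R_3(7) > 81, i.e. R_3(7) ≥ 82.

Largest n = 81; hence R_3(7) > 81.


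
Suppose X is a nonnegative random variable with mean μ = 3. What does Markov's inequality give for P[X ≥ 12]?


μ = E[X] = 3, a = 12.
Markov: P[X ≥ 12] ≤ μ/a = (3)/12 = 1/4.
Numerically: ≈ 0.2500.
(Since a = 12 > μ = 3.0000, the bound 1/4 is < 1 and informative.)

P[X ≥ 12] ≤ 1/4 ≈ 0.2500.


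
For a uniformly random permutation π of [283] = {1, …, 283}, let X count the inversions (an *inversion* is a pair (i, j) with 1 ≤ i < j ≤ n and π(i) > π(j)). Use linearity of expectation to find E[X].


Write X = Σ X_I over the C(283, 2) = 39903 pairs i < j, with X_I the indicator of one inversion.
There are 39903 indicators.
For each fixed pair i < j, the values π(i) and π(j) are two distinct elements of {1, …, 283} in uniformly random order; by symmetry P[π(i) > π(j)] = 1/2.
By linearity: E[X] = 39903 · (1/2) = C(283, 2) · (1/2) = 39903/2 = 39903/2 ≈ 19951.500.

E[X] = 39903/2 = 19951.500.


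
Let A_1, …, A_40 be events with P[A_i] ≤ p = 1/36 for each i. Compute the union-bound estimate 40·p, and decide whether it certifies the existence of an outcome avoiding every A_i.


Union bound: P[∪_{i=1}^{40} A_i] ≤ Σ_i P[A_i] ≤ 40·p = 40·(1/36) = 10/9.
Numerically: 10/9 ≈ 1.1111.
Is 10/9 < 1? NO.
Since the bound 10/9 is ≥ 1, the union bound is uninformative here; it does NOT by itself certify existence.

40·p = 10/9 ≈ 1.1111; existence NOT certified by the union bound.


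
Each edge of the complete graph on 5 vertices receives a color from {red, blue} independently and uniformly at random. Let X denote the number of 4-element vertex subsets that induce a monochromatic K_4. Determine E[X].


Let X = Σ_S X_S over the C(5, 4) = 5 subsets S of size 4, where X_S = 1 if the K_4 on S is monochromatic.
For a fixed S, the K_4 on S has C(4, 2) = 6 edges. P[all 6 edges red] = (1/2)^6, and likewise for blue, so P[monochromatic] = 2·(1/2)^6 = 2^{1 − 6} = 1/32.
By linearity: E[X] = C(5, 4) · 2^{1 − 6} = 5 · 1/32 = 5/32.
Numerically: E[X] ≈ 0.15625.

E[X] = C(5,4)·2^(1−C(4,2)) = 5/32 ≈ 0.15625.


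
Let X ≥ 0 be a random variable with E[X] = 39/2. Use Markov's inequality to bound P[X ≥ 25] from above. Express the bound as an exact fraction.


μ = E[X] = 39/2, a = 25.
Markov: P[X ≥ 25] ≤ μ/a = (39/2)/25 = 39/50.
Numerically: ≈ 0.780000.
(Since a = 25 > μ = 19.500000, the bound 39/50 is < 1 and informative.)

P[X ≥ 25] ≤ 39/50 ≈ 0.780000.


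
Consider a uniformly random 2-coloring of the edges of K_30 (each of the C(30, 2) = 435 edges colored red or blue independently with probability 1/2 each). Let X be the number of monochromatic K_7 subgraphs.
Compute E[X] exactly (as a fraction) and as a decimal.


Let X = Σ_S X_S over the C(30, 7) = 2035800 subsets S of size 7, where X_S = 1 if the K_7 on S is monochromatic.
For a fixed S, the K_7 on S has C(7, 2) = 21 edges. P[all 21 edges red] = (1/2)^21, and likewise for blue, so P[monochromatic] = 2·(1/2)^21 = 2^{1 − 21} = 1/1048576.
By linearity: E[X] = C(30, 7) · 2^{1 − 21} = 2035800 · 1/1048576 = 254475/131072.
Numerically: E[X] ≈ 1.9415.

E[X] = C(30,7)·2^(1−C(7,2)) = 254475/131072 ≈ 1.9415.


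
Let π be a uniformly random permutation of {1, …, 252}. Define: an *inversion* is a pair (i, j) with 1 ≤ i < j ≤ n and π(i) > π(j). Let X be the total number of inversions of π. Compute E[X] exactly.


Write X = Σ X_I over the C(252, 2) = 31626 pairs i < j, with X_I the indicator of one inversion.
There are 31626 indicators.
For each fixed pair i < j, the values π(i) and π(j) are two distinct elements of {1, …, 252} in uniformly random order; by symmetry P[π(i) > π(j)] = 1/2.
By linearity: E[X] = 31626 · (1/2) = C(252, 2) · (1/2) = 31626/2 = 15813 ≈ 15813.0000.

E[X] = 15813 = 15813.0000.


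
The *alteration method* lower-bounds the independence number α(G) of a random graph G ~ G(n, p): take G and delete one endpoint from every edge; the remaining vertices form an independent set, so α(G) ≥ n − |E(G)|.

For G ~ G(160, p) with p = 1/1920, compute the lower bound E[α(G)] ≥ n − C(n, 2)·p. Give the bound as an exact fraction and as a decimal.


E[|E(G)|] = C(160, 2)·p = 12720 · (1/1920) = 53/8.
E[α(G)] ≥ n − E[|E(G)|] = 160 − 53/8 = 1227/8.
Numerically: ≈ 153.375000.
(This is only a lower bound; the true E[α(G)] may be larger.)

E[α(G)] ≥ 1227/8 ≈ 153.375000.


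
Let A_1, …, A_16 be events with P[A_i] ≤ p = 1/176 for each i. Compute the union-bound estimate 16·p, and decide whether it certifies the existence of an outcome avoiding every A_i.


Union bound: P[∪_{i=1}^{16} A_i] ≤ Σ_i P[A_i] ≤ 16·p = 16·(1/176) = 1/11.
Numerically: 1/11 ≈ 0.0909091.
Is 1/11 < 1? YES.
Since P[∪ A_i] ≤ 1/11 < 1, the complement has P[∩ A_i^c] ≥ 1 − 1/11 = 10/11 > 0, so some outcome avoids every A_i.

16·p = 1/11 ≈ 0.0909091; existence CERTIFIED by the union bound.


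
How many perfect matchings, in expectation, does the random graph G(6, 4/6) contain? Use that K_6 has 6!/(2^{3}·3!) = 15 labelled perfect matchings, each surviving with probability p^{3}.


K_6 has 6!/(2^{3}·3!) = 15 labelled perfect matchings.
For each such perfect matching H, let X_H = 1 if all 3 edges of H are present in G. Then P[X_H = 1] = p^{3} = (2/3)^{3} = 8/27.
Summing the indicators: E[X] = Σ_H E[X_H] = 15 · p^{3} = 15 · 8/27 = 40/9.
Numerically: E[X] ≈ 4.4444.

E[X] = 15 · (2/3)^{3} = 40/9 ≈ 4.4444.


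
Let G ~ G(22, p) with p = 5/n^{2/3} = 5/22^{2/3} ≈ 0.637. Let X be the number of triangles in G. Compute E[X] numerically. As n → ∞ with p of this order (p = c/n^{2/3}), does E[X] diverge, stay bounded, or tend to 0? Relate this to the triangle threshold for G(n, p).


Number of potential triangles: C(22, 3) = 1540.
Each occurs with probability p³ ≈ (0.637)³ ≈ 2.58264e-01.
By linearity: E[X] = C(22, 3)·p³ ≈ 1540 · 2.58264e-01 ≈ 397.727.
Since α = 2/3 < 1, p = c/n^{2/3} ≫ 1/n is above the triangle threshold p ~ 1/n. Asymptotically E[X] ~ (c³/6)·n^{3(1−α)} = (5³/6)·n^{1} → ∞; triangles are abundant w.h.p.

E[X] ≈ 397.727; in regime p = Θ(1/n^{2/3}) E[X] diverges (above the triangle threshold p ~ 1/n).


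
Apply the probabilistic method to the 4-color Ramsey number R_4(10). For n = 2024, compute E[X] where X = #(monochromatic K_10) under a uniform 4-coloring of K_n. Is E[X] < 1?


E[X] = C(2024, 10) · 4^{1 − 45} = 310936101848269937576192656 · 4^{−44} = 310936101848269937576192656/309485009821345068724781056.
As a reduced fraction: E[X] = 19433506365516871098512041/19342813113834066795298816 ≈ 1.0047.
Is E[X] < 1? NO.
Since E[X] ≥ 1, the first-moment bound is inconclusive at n = 2024; it does NOT by itself certify R_4(10) > 2024.

E[X] = 19433506365516871098512041/19342813113834066795298816 ≈ 1.0047; E[X] ≥ 1; first-moment method inconclusive here.


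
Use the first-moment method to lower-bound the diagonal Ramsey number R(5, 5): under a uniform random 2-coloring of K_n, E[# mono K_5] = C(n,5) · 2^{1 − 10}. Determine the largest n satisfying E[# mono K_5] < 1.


We need C(n, 5) · 2^{1 − 10} < 1, i.e. C(n, 5) < 2^{10 − 1} = 512.
Check values of n near the boundary:
  n = 6: C(6, 5) = 6; 6 < 512? YES
  n = 7: C(7, 5) = 21; 21 < 512? YES
  n = 8: C(8, 5) = 56; 56 < 512? YES
  n = 9: C(9, 5) = 126; 126 < 512? YES
  n = 10: C(10, 5) = 252; 252 < 512? YES
  n = 11: C(11, 5) = 462; 462 < 512? YES
  n = 12: C(12, 5) = 792; 792 < 512? NO
The largest n with C(n, 5) < 512 is n = 11 (where E[X] = 231/256 ≈ 0.90234). Hence R(5, 5) > 11, i.e. R(5, 5) ≥ 12.

Largest n = 11; hence R(5, 5) > 11.


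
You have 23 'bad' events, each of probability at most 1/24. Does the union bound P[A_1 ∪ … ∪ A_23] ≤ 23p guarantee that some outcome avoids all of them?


Union bound: P[∪_{i=1}^{23} A_i] ≤ Σ_i P[A_i] ≤ 23·p = 23·(1/24) = 23/24.
Numerically: 23/24 ≈ 0.95833.
Is 23/24 < 1? YES.
Since P[∪ A_i] ≤ 23/24 < 1, the complement has P[∩ A_i^c] ≥ 1 − 23/24 = 1/24 > 0, so some outcome avoids every A_i.

23·p = 23/24 ≈ 0.95833; existence CERTIFIED by the union bound.


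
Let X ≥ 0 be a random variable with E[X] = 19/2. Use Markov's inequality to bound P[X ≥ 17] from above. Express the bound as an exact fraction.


μ = E[X] = 19/2, a = 17.
Markov: P[X ≥ 17] ≤ μ/a = (19/2)/17 = 19/34.
Numerically: ≈ 0.559.
(Since a = 17 > μ = 9.500, the bound 19/34 is < 1 and informative.)

P[X ≥ 17] ≤ 19/34 ≈ 0.559.


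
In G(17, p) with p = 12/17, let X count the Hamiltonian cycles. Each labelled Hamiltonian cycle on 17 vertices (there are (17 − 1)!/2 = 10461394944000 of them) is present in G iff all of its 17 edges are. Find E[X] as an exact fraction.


K_17 has (17 − 1)!/2 = 10461394944000 labelled Hamiltonian cycles.
For each such Hamiltonian cycle H, let X_H = 1 if all 17 edges of H are present in G. Then P[X_H = 1] = p^{17} = (12/17)^{17} = 2218611106740436992/827240261886336764177.
Summing the indicators: E[X] = Σ_H E[X_H] = 10461394944000 · p^{17} = 10461394944000 · 2218611106740436992/827240261886336764177 = 23209767014756651868459368448000/827240261886336764177.
Numerically: E[X] ≈ 2.80569e+10.

E[X] = 10461394944000 · (12/17)^{17} = 23209767014756651868459368448000/827240261886336764177 ≈ 2.80569e+10.


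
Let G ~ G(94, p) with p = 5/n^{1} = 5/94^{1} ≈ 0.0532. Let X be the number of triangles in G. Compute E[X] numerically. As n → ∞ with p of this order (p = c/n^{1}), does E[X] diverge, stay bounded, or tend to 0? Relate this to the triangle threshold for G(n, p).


Number of potential triangles: C(94, 3) = 134044.
Each occurs with probability p³ ≈ (0.0532)³ ≈ 1.50497e-04.
By linearity: E[X] = C(94, 3)·p³ ≈ 134044 · 1.50497e-04 ≈ 20.173.
Here α = 1, so p = 5/n is exactly at the triangle threshold p ~ 1/n. Asymptotically E[X] → c³/6 = 5³/6 = 125/6 ≈ 20.833, a bounded constant. In this regime the triangle count is asymptotically Poisson(c³/6).

E[X] ≈ 20.173; in regime p = Θ(1/n^{1}) E[X] stays bounded (at the triangle threshold p ~ 1/n).


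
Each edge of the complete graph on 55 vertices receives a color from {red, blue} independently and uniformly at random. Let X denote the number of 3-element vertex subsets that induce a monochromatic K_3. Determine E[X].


Let X = Σ_S X_S over the C(55, 3) = 26235 subsets S of size 3, where X_S = 1 if the K_3 on S is monochromatic.
For a fixed S, the K_3 on S has C(3, 2) = 3 edges. P[all 3 edges red] = (1/2)^3, and likewise for blue, so P[monochromatic] = 2·(1/2)^3 = 2^{1 − 3} = 1/4.
By linearity: E[X] = C(55, 3) · 2^{1 − 3} = 26235 · 1/4 = 26235/4.
Numerically: E[X] ≈ 6558.7500.

E[X] = C(55,3)·2^(1−C(3,2)) = 26235/4 ≈ 6558.7500.


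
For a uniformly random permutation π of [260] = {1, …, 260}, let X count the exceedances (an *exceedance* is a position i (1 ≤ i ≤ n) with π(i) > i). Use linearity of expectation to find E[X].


Write X = Σ_{i=1}^{260} X_i, where X_i = 1_{π(i) > i}.
For each fixed i, π(i) is uniform over {1, …, 260} (marginal of a uniform permutation), so P[π(i) > i] = (n − i)/n. Summing: Σ_{i=1}^{260} (n − i)/n = (0 + 1 + … + 259)/260 = 260(260 − 1)/(2·260) = (260 − 1)/2.
Hence E[X] = Σ_{i=1}^{260} (260 − i)/260 = 259/2 ≈ 129.500000.

E[X] = 259/2 = 129.500000.


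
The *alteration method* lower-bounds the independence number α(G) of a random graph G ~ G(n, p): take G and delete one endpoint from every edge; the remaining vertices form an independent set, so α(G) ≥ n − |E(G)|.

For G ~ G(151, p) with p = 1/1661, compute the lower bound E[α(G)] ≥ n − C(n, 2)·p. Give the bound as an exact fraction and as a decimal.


E[|E(G)|] = C(151, 2)·p = 11325 · (1/1661) = 75/11.
E[α(G)] ≥ n − E[|E(G)|] = 151 − 75/11 = 1586/11.
Numerically: ≈ 144.181818.
(This is only a lower bound; the true E[α(G)] may be larger.)

E[α(G)] ≥ 1586/11 ≈ 144.181818.


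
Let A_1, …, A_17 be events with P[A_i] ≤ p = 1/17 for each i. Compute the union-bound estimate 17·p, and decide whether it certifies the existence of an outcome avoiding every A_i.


Union bound: P[∪_{i=1}^{17} A_i] ≤ Σ_i P[A_i] ≤ 17·p = 17·(1/17) = 1.
Numerically: 1 ≈ 1.0000000.
Is 1 < 1? NO.
Since the bound 1 is ≥ 1, the union bound is uninformative here; it does NOT by itself certify existence.

17·p = 1 ≈ 1.0000000; existence NOT certified by the union bound.


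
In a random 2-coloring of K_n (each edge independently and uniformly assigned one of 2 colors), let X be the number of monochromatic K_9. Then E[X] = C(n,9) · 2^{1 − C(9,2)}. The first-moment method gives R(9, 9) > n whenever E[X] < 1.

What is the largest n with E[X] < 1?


We need C(n, 9) · 2^{1 − 36} < 1, i.e. C(n, 9) < 2^{36 − 1} = 34359738368.
Check values of n near the boundary:
  n = 63: C(63, 9) = 23667689815; 23667689815 < 34359738368? YES
  n = 64: C(64, 9) = 27540584512; 27540584512 < 34359738368? YES
  n = 65: C(65, 9) = 31966749880; 31966749880 < 34359738368? YES
  n = 66: C(66, 9) = 37014131440; 37014131440 < 34359738368? NO
  n = 67: C(67, 9) = 42757703560; 42757703560 < 34359738368? NO
  n = 68: C(68, 9) = 49280065120; 49280065120 < 34359738368? NO
The largest n with C(n, 9) < 34359738368 is n = 65 (where E[X] = 3995843735/4294967296 ≈ 0.930). Hence R(9, 9) > 65, i.e. R(9, 9) ≥ 66.

Largest n = 65; hence R(9, 9) > 65.


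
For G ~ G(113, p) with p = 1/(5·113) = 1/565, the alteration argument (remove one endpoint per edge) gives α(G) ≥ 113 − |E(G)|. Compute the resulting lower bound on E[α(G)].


E[|E(G)|] = C(113, 2)·p = 6328 · (1/565) = 56/5.
E[α(G)] ≥ n − E[|E(G)|] = 113 − 56/5 = 509/5.
Numerically: ≈ 101.8000.
(This is only a lower bound; the true E[α(G)] may be larger.)

E[α(G)] ≥ 509/5 ≈ 101.8000.


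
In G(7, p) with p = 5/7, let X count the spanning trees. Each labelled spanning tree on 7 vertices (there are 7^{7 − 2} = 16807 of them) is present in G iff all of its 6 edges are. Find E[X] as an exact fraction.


K_7 has 7^{7 − 2} = 16807 labelled spanning trees.
For each such spanning tree H, let X_H = 1 if all 6 edges of H are present in G. Then P[X_H = 1] = p^{6} = (5/7)^{6} = 15625/117649.
Summing the indicators: E[X] = Σ_H E[X_H] = 16807 · p^{6} = 16807 · 15625/117649 = 15625/7.
Numerically: E[X] ≈ 2232.

E[X] = 16807 · (5/7)^{6} = 15625/7 ≈ 2232.


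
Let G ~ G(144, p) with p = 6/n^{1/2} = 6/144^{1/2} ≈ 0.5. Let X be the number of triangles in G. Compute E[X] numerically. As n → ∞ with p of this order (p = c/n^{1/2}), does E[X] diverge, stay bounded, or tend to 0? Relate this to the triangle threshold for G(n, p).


Number of potential triangles: C(144, 3) = 487344.
Each occurs with probability p³ ≈ (0.5)³ ≈ 1.25000e-01.
By linearity: E[X] = C(144, 3)·p³ ≈ 487344 · 1.25000e-01 ≈ 60918.000.
Since α = 1/2 < 1, p = c/n^{1/2} ≫ 1/n is above the triangle threshold p ~ 1/n. Asymptotically E[X] ~ (c³/6)·n^{3(1−α)} = (6³/6)·n^{1.5} → ∞; triangles are abundant w.h.p.

E[X] ≈ 60918.000; in regime p = Θ(1/n^{1/2}) E[X] diverges (above the triangle threshold p ~ 1/n).


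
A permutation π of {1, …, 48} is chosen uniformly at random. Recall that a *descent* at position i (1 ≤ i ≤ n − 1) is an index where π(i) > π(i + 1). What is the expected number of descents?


Write X = Σ X_I over i = 1, …, 47, with X_I the indicator of one descent.
There are 47 indicators.
For each fixed i, the pair (π(i), π(i+1)) is a uniformly random ordered pair of distinct values from {1, …, 48}; by symmetry P[π(i) > π(i+1)] = 1/2.
By linearity: E[X] = 47 · (1/2) = (48 − 1) · (1/2) = 47/2 ≈ 23.500.

E[X] = 47/2 = 23.500.


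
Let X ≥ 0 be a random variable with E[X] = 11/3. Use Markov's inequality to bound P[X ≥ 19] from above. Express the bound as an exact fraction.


μ = E[X] = 11/3, a = 19.
Markov: P[X ≥ 19] ≤ μ/a = (11/3)/19 = 11/57.
Numerically: ≈ 0.192982.
(Since a = 19 > μ = 3.666667, the bound 11/57 is < 1 and informative.)

P[X ≥ 19] ≤ 11/57 ≈ 0.192982.


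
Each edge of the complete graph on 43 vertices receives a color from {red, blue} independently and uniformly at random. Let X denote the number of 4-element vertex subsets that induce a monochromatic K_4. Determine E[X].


Let X = Σ_S X_S over the C(43, 4) = 123410 subsets S of size 4, where X_S = 1 if the K_4 on S is monochromatic.
For a fixed S, the K_4 on S has C(4, 2) = 6 edges. P[all 6 edges red] = (1/2)^6, and likewise for blue, so P[monochromatic] = 2·(1/2)^6 = 2^{1 − 6} = 1/32.
Summing: E[X] = C(43, 4) · 2^{1 − 6} = 123410 · 1/32 = 61705/16.
Numerically: E[X] ≈ 3856.5625.

E[X] = C(43,4)·2^(1−C(4,2)) = 61705/16 ≈ 3856.5625.


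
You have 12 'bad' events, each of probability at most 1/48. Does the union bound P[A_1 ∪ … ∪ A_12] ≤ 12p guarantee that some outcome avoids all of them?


Union bound: P[∪_{i=1}^{12} A_i] ≤ Σ_i P[A_i] ≤ 12·p = 12·(1/48) = 1/4.
Numerically: 1/4 ≈ 0.250000.
Is 1/4 < 1? YES.
Since P[∪ A_i] ≤ 1/4 < 1, the complement has P[∩ A_i^c] ≥ 1 − 1/4 = 3/4 > 0, so some outcome avoids every A_i.

12·p = 1/4 ≈ 0.250000; existence CERTIFIED by the union bound.


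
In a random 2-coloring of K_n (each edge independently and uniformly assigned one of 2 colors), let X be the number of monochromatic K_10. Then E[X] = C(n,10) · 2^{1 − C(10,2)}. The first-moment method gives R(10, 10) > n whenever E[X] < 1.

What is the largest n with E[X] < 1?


We need C(n, 10) · 2^{1 − 45} < 1, i.e. C(n, 10) < 2^{45 − 1} = 17592186044416.
Check values of n near the boundary:
  n = 96: C(96, 10) = 11279926456656; 11279926456656 < 17592186044416? YES
  n = 97: C(97, 10) = 12576469727536; 12576469727536 < 17592186044416? YES
  n = 98: C(98, 10) = 14005614014756; 14005614014756 < 17592186044416? YES
  n = 99: C(99, 10) = 15579278510796; 15579278510796 < 17592186044416? YES
  n = 100: C(100, 10) = 17310309456440; 17310309456440 < 17592186044416? YES
  n = 101: C(101, 10) = 19212541264840; 19212541264840 < 17592186044416? NO
The largest n with C(n, 10) < 17592186044416 is n = 100 (where E[X] = 2163788682055/2199023255552 ≈ 0.9840). Hence R(10, 10) > 100, i.e. R(10, 10) ≥ 101.

Largest n = 100; hence R(10, 10) > 100.


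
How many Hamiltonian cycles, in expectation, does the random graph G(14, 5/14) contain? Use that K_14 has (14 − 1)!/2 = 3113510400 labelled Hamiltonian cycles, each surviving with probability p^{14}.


K_14 has (14 − 1)!/2 = 3113510400 labelled Hamiltonian cycles.
For each such Hamiltonian cycle H, let X_H = 1 if all 14 edges of H are present in G. Then P[X_H = 1] = p^{14} = (5/14)^{14} = 6103515625/11112006825558016.
By linearity: E[X] = Σ_H E[X_H] = 3113510400 · p^{14} = 3113510400 · 6103515625/11112006825558016 = 5302276611328125/3100448333024.
Numerically: E[X] ≈ 1710.16.

E[X] = 3113510400 · (5/14)^{14} = 5302276611328125/3100448333024 ≈ 1710.16.


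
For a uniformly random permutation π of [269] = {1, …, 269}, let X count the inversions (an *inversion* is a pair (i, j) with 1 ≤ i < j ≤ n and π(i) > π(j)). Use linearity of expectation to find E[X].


Write X = Σ X_I over the C(269, 2) = 36046 pairs i < j, with X_I the indicator of one inversion.
There are 36046 indicators.
For each fixed pair i < j, the values π(i) and π(j) are two distinct elements of {1, …, 269} in uniformly random order; by symmetry P[π(i) > π(j)] = 1/2.
By linearity: E[X] = 36046 · (1/2) = C(269, 2) · (1/2) = 36046/2 = 18023 ≈ 18023.000000.

E[X] = 18023 = 18023.000000.


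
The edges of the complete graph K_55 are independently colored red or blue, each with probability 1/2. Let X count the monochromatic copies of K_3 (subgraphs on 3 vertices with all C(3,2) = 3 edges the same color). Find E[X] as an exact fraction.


Let X = Σ_S X_S over the C(55, 3) = 26235 subsets S of size 3, where X_S = 1 if the K_3 on S is monochromatic.
For a fixed S, the K_3 on S has C(3, 2) = 3 edges. P[all 3 edges red] = (1/2)^3, and likewise for blue, so P[monochromatic] = 2·(1/2)^3 = 2^{1 − 3} = 1/4.
By linearity of expectation: E[X] = C(55, 3) · 2^{1 − 3} = 26235 · 1/4 = 26235/4.
Numerically: E[X] ≈ 6558.750.

E[X] = C(55,3)·2^(1−C(3,2)) = 26235/4 ≈ 6558.750.


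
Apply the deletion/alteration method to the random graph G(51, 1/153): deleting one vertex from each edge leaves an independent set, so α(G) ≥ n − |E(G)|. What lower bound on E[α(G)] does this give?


E[|E(G)|] = C(51, 2)·p = 1275 · (1/153) = 25/3.
E[α(G)] ≥ n − E[|E(G)|] = 51 − 25/3 = 128/3.
Numerically: ≈ 42.666667.
(This is only a lower bound; the true E[α(G)] may be larger.)

E[α(G)] ≥ 128/3 ≈ 42.666667.


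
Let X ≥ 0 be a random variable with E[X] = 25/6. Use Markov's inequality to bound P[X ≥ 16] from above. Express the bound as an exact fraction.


μ = E[X] = 25/6, a = 16.
Markov: P[X ≥ 16] ≤ μ/a = (25/6)/16 = 25/96.
Numerically: ≈ 0.260.
(Since a = 16 > μ = 4.167, the bound 25/96 is < 1 and informative.)

P[X ≥ 16] ≤ 25/96 ≈ 0.260.


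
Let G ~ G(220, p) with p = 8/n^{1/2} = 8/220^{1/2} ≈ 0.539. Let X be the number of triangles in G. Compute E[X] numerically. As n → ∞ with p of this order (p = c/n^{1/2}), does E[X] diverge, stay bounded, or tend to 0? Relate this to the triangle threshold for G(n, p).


Number of potential triangles: C(220, 3) = 1750540.
Each occurs with probability p³ ≈ (0.539)³ ≈ 1.56905e-01.
By linearity: E[X] = C(220, 3)·p³ ≈ 1750540 · 1.56905e-01 ≈ 274667.945.
Since α = 1/2 < 1, p = c/n^{1/2} ≫ 1/n is above the triangle threshold p ~ 1/n. Asymptotically E[X] ~ (c³/6)·n^{3(1−α)} = (8³/6)·n^{1.5} → ∞; triangles are abundant w.h.p.

E[X] ≈ 274667.945; in regime p = Θ(1/n^{1/2}) E[X] diverges (above the triangle threshold p ~ 1/n).


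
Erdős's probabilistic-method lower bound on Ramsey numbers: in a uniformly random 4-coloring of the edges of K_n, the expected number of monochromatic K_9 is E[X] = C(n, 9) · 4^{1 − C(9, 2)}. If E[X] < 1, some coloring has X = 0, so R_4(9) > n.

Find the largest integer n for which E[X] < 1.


We need C(n, 9) · 4^{1 − 36} < 1, i.e. C(n, 9) < 4^{36 − 1} = 1180591620717411303424.
Check values of n near the boundary:
  n = 909: C(909, 9) = 1122169012923711463931; 1122169012923711463931 < 1180591620717411303424? YES
  n = 910: C(910, 9) = 1133378248346922788210; 1133378248346922788210 < 1180591620717411303424? YES
  n = 911: C(911, 9) = 1144686900492291197405; 1144686900492291197405 < 1180591620717411303424? YES
  n = 912: C(912, 9) = 1156095740032081475120; 1156095740032081475120 < 1180591620717411303424? YES
  n = 913: C(913, 9) = 1167605542753639808390; 1167605542753639808390 < 1180591620717411303424? YES
  n = 914: C(914, 9) = 1179217089587653905932; 1179217089587653905932 < 1180591620717411303424? YES
  n = 915: C(915, 9) = 1190931166636537885130; 1190931166636537885130 < 1180591620717411303424? NO
  n = 916: C(916, 9) = 1202748565202942340440; 1202748565202942340440 < 1180591620717411303424? NO
The largest n with C(n, 9) < 1180591620717411303424 is n = 914 (where E[X] = 294804272396913476483/295147905179352825856 ≈ 0.99884). Hence R_4(9) > 914, i.e. R_4(9) ≥ 915.

Largest n = 914; hence R_4(9) > 914.


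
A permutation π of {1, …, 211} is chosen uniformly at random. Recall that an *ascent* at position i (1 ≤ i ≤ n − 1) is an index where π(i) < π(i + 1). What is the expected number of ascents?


Write X = Σ X_I over i = 1, …, 210, with X_I the indicator of one ascent.
There are 210 indicators.
For each fixed i, the pair (π(i), π(i+1)) is a uniformly random ordered pair of distinct values from {1, …, 211}; by symmetry P[π(i) < π(i+1)] = 1/2.
By linearity: E[X] = 210 · (1/2) = (211 − 1) · (1/2) = 105 ≈ 105.000000.

E[X] = 105 = 105.000000.


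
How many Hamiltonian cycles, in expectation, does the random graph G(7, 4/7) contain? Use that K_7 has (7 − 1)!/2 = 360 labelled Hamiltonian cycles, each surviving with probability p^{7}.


K_7 has (7 − 1)!/2 = 360 labelled Hamiltonian cycles.
For each such Hamiltonian cycle H, let X_H = 1 if all 7 edges of H are present in G. Then P[X_H = 1] = p^{7} = (4/7)^{7} = 16384/823543.
By linearity: E[X] = Σ_H E[X_H] = 360 · p^{7} = 360 · 16384/823543 = 5898240/823543.
Numerically: E[X] ≈ 7.16203.

E[X] = 360 · (4/7)^{7} = 5898240/823543 ≈ 7.16203.


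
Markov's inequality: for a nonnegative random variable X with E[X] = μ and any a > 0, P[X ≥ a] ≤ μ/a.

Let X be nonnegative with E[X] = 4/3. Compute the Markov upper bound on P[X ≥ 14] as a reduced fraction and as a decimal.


μ = E[X] = 4/3, a = 14.
Markov: P[X ≥ 14] ≤ μ/a = (4/3)/14 = 2/21.
Numerically: ≈ 0.095.
(Since a = 14 > μ = 1.333, the bound 2/21 is < 1 and informative.)

P[X ≥ 14] ≤ 2/21 ≈ 0.095.


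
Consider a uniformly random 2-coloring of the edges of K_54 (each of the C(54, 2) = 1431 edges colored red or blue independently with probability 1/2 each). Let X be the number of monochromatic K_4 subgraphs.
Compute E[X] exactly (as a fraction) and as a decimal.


Let X = Σ_S X_S over the C(54, 4) = 316251 subsets S of size 4, where X_S = 1 if the K_4 on S is monochromatic.
For a fixed S, the K_4 on S has C(4, 2) = 6 edges. P[all 6 edges red] = (1/2)^6, and likewise for blue, so P[monochromatic] = 2·(1/2)^6 = 2^{1 − 6} = 1/32.
By linearity: E[X] = C(54, 4) · 2^{1 − 6} = 316251 · 1/32 = 316251/32.
Numerically: E[X] ≈ 9882.844.

E[X] = C(54,4)·2^(1−C(4,2)) = 316251/32 ≈ 9882.844.


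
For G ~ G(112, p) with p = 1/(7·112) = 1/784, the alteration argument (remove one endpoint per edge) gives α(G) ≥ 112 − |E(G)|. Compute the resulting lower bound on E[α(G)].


E[|E(G)|] = C(112, 2)·p = 6216 · (1/784) = 111/14.
E[α(G)] ≥ n − E[|E(G)|] = 112 − 111/14 = 1457/14.
Numerically: ≈ 104.0714.
(This is only a lower bound; the true E[α(G)] may be larger.)

E[α(G)] ≥ 1457/14 ≈ 104.0714.


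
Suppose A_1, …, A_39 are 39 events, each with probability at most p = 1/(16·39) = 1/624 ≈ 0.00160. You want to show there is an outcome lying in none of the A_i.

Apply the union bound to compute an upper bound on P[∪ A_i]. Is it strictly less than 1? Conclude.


Union bound: P[∪_{i=1}^{39} A_i] ≤ Σ_i P[A_i] ≤ 39·p = 39·(1/624) = 1/16.
Numerically: 1/16 ≈ 0.06250.
Is 1/16 < 1? YES.
Since P[∪ A_i] ≤ 1/16 < 1, the complement has P[∩ A_i^c] ≥ 1 − 1/16 = 15/16 > 0, so some outcome avoids every A_i.

39·p = 1/16 ≈ 0.06250; existence CERTIFIED by the union bound.


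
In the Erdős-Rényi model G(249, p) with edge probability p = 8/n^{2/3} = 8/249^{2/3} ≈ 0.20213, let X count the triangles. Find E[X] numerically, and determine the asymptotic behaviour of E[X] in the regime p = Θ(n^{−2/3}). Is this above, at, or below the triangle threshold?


Number of potential triangles: C(249, 3) = 2542124.
Each occurs with probability p³ ≈ (0.20213)³ ≈ 8.2579313e-03.
By linearity: E[X] = C(249, 3)·p³ ≈ 2542124 · 8.2579313e-03 ≈ 20992.68541.
Since α = 2/3 < 1, p = c/n^{2/3} ≫ 1/n is above the triangle threshold p ~ 1/n. Asymptotically E[X] ~ (c³/6)·n^{3(1−α)} = (8³/6)·n^{1} → ∞; triangles are abundant w.h.p.

E[X] ≈ 20992.68541; in regime p = Θ(1/n^{2/3}) E[X] diverges (above the triangle threshold p ~ 1/n).


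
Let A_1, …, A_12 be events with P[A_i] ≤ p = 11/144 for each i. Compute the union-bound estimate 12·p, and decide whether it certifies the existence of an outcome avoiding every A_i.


Union bound: P[∪_{i=1}^{12} A_i] ≤ Σ_i P[A_i] ≤ 12·p = 12·(11/144) = 11/12.
Numerically: 11/12 ≈ 0.9166667.
Is 11/12 < 1? YES.
Since P[∪ A_i] ≤ 11/12 < 1, the complement has P[∩ A_i^c] ≥ 1 − 11/12 = 1/12 > 0, so some outcome avoids every A_i.

12·p = 11/12 ≈ 0.9166667; existence CERTIFIED by the union bound.


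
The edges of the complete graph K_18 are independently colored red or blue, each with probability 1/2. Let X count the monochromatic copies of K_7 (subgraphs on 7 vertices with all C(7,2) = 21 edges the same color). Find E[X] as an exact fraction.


Let X = Σ_S X_S over the C(18, 7) = 31824 subsets S of size 7, where X_S = 1 if the K_7 on S is monochromatic.
For a fixed S, the K_7 on S has C(7, 2) = 21 edges. P[all 21 edges red] = (1/2)^21, and likewise for blue, so P[monochromatic] = 2·(1/2)^21 = 2^{1 − 21} = 1/1048576.
By linearity: E[X] = C(18, 7) · 2^{1 − 21} = 31824 · 1/1048576 = 1989/65536.
Numerically: E[X] ≈ 0.03035.

E[X] = C(18,7)·2^(1−C(7,2)) = 1989/65536 ≈ 0.03035.


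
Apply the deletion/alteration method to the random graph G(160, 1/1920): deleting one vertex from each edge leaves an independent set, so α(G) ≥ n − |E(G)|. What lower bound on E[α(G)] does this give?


E[|E(G)|] = C(160, 2)·p = 12720 · (1/1920) = 53/8.
E[α(G)] ≥ n − E[|E(G)|] = 160 − 53/8 = 1227/8.
Numerically: ≈ 153.3750.
(This is only a lower bound; the true E[α(G)] may be larger.)

E[α(G)] ≥ 1227/8 ≈ 153.3750.


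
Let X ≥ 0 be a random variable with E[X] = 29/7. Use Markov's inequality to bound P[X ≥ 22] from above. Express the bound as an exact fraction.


μ = E[X] = 29/7, a = 22.
Markov: P[X ≥ 22] ≤ μ/a = (29/7)/22 = 29/154.
Numerically: ≈ 0.1883.
(Since a = 22 > μ = 4.1429, the bound 29/154 is < 1 and informative.)

P[X ≥ 22] ≤ 29/154 ≈ 0.1883.


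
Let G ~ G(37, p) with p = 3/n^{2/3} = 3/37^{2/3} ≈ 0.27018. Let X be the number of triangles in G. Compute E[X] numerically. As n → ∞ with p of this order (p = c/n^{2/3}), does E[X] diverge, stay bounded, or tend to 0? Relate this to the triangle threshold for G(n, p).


Number of potential triangles: C(37, 3) = 7770.
Each occurs with probability p³ ≈ (0.27018)³ ≈ 1.9722425e-02.
By linearity: E[X] = C(37, 3)·p³ ≈ 7770 · 1.9722425e-02 ≈ 153.24324.
Since α = 2/3 < 1, p = c/n^{2/3} ≫ 1/n is above the triangle threshold p ~ 1/n. Asymptotically E[X] ~ (c³/6)·n^{3(1−α)} = (3³/6)·n^{1} → ∞; triangles are abundant w.h.p.

E[X] ≈ 153.24324; in regime p = Θ(1/n^{2/3}) E[X] diverges (above the triangle threshold p ~ 1/n).


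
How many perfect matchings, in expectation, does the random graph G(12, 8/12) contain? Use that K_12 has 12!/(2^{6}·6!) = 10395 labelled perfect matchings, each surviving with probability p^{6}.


K_12 has 12!/(2^{6}·6!) = 10395 labelled perfect matchings.
For each such perfect matching H, let X_H = 1 if all 6 edges of H are present in G. Then P[X_H = 1] = p^{6} = (2/3)^{6} = 64/729.
Summing the indicators: E[X] = Σ_H E[X_H] = 10395 · p^{6} = 10395 · 64/729 = 24640/27.
Numerically: E[X] ≈ 912.593.

E[X] = 10395 · (2/3)^{6} = 24640/27 ≈ 912.593.


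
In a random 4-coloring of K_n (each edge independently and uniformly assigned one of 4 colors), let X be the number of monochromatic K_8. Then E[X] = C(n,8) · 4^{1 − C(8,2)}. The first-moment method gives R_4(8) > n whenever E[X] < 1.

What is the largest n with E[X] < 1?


We need C(n, 8) · 4^{1 − 28} < 1, i.e. C(n, 8) < 4^{28 − 1} = 18014398509481984.
Check values of n near the boundary:
  n = 407: C(407, 8) = 17424959239309050; 17424959239309050 < 18014398509481984? YES
  n = 408: C(408, 8) = 17773458424095231; 17773458424095231 < 18014398509481984? YES
  n = 409: C(409, 8) = 18128041135797879; 18128041135797879 < 18014398509481984? NO
The largest n with C(n, 8) < 18014398509481984 is n = 408 (where E[X] = 17773458424095231/18014398509481984 ≈ 0.987). Hence R_4(8) > 408, i.e. R_4(8) ≥ 409.

Largest n = 408; hence R_4(8) > 408.


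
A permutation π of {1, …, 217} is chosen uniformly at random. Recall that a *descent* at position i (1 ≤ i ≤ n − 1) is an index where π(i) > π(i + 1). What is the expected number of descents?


Write X = Σ X_I over i = 1, …, 216, with X_I the indicator of one descent.
There are 216 indicators.
For each fixed i, the pair (π(i), π(i+1)) is a uniformly random ordered pair of distinct values from {1, …, 217}; by symmetry P[π(i) > π(i+1)] = 1/2.
By linearity: E[X] = 216 · (1/2) = (217 − 1) · (1/2) = 108 ≈ 108.000000.

E[X] = 108 = 108.000000.


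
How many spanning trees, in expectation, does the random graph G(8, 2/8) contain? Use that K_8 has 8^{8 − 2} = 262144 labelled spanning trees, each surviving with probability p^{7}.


K_8 has 8^{8 − 2} = 262144 labelled spanning trees.
For each such spanning tree H, let X_H = 1 if all 7 edges of H are present in G. Then P[X_H = 1] = p^{7} = (1/4)^{7} = 1/16384.
By linearity of expectation: E[X] = Σ_H E[X_H] = 262144 · p^{7} = 262144 · 1/16384 = 16.
Numerically: E[X] ≈ 16.

E[X] = 262144 · (1/4)^{7} = 16 ≈ 16.


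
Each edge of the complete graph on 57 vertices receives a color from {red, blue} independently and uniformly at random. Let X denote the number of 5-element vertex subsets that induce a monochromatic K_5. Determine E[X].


Let X = Σ_S X_S over the C(57, 5) = 4187106 subsets S of size 5, where X_S = 1 if the K_5 on S is monochromatic.
For a fixed S, the K_5 on S has C(5, 2) = 10 edges. P[all 10 edges red] = (1/2)^10, and likewise for blue, so P[monochromatic] = 2·(1/2)^10 = 2^{1 − 10} = 1/512.
By linearity of expectation: E[X] = C(57, 5) · 2^{1 − 10} = 4187106 · 1/512 = 2093553/256.
Numerically: E[X] ≈ 8177.941.

E[X] = C(57,5)·2^(1−C(5,2)) = 2093553/256 ≈ 8177.941.
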